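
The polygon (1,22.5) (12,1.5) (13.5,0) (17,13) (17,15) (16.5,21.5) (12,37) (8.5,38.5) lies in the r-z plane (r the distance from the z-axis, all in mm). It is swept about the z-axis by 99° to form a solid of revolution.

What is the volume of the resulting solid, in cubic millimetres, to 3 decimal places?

Volume = 6040.654 mm³

Profile (r,z), 8 vertices: (1,22.5) (12,1.5) (13.5,0) (17,13) (17,15) (16.5,21.5) (12,37) (8.5,38.5)
edge 0: (1,22.5)→(12,1.5)  cross = 1·1.5 − 12·22.5 = -268.5000; (r_i+r_j)·cross = 13·-268.5000 = -3490.5000
edge 1: (12,1.5)→(13.5,0)  cross = 12·0 − 13.5·1.5 = -20.2500; (r_i+r_j)·cross = 25.5·-20.2500 = -516.3750
edge 2: (13.5,0)→(17,13)  cross = 13.5·13 − 17·0 = 175.5000; (r_i+r_j)·cross = 30.5·175.5000 = 5352.7500
edge 3: (17,13)→(17,15)  cross = 17·15 − 17·13 = 34.0000; (r_i+r_j)·cross = 34·34.0000 = 1156.0000
edge 4: (17,15)→(16.5,21.5)  cross = 17·21.5 − 16.5·15 = 118.0000; (r_i+r_j)·cross = 33.5·118.0000 = 3953.0000
edge 5: (16.5,21.5)→(12,37)  cross = 16.5·37 − 12·21.5 = 352.5000; (r_i+r_j)·cross = 28.5·352.5000 = 10046.2500
edge 6: (12,37)→(8.5,38.5)  cross = 12·38.5 − 8.5·37 = 147.5000; (r_i+r_j)·cross = 20.5·147.5000 = 3023.7500
edge 7: (8.5,38.5)→(1,22.5)  cross = 8.5·22.5 − 1·38.5 = 152.7500; (r_i+r_j)·cross = 9.5·152.7500 = 1451.1250
Σcross = 691.5000 → A = |Σcross|/2 = 345.7500 mm²
Σ(r_i+r_j)·cross = 20976.0000 → first moment M = |Σ|/6 = 3496.0000
R_c = M/A = 3496.0000/345.7500 = 10.1114 mm
θ = 99° = 1.727876 rad
V = θ·R_c·A = 1.727876·10.1114·345.7500 = 6040.654 mm³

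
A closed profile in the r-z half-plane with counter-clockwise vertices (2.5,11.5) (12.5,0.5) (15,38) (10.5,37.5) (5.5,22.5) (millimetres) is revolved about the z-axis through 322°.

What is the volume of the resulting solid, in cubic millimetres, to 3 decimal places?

Volume = 14447.044 mm³

Profile (r,z), 5 vertices: (2.5,11.5) (12.5,0.5) (15,38) (10.5,37.5) (5.5,22.5)
edge 0: (2.5,11.5)→(12.5,0.5)  cross = 2.5·0.5 − 12.5·11.5 = -142.5000; (r_i+r_j)·cross = 15·-142.5000 = -2137.5000
edge 1: (12.5,0.5)→(15,38)  cross = 12.5·38 − 15·0.5 = 467.5000; (r_i+r_j)·cross = 27.5·467.5000 = 12856.2500
edge 2: (15,38)→(10.5,37.5)  cross = 15·37.5 − 10.5·38 = 163.5000; (r_i+r_j)·cross = 25.5·163.5000 = 4169.2500
edge 3: (10.5,37.5)→(5.5,22.5)  cross = 10.5·22.5 − 5.5·37.5 = 30.0000; (r_i+r_j)·cross = 16·30.0000 = 480.0000
edge 4: (5.5,22.5)→(2.5,11.5)  cross = 5.5·11.5 − 2.5·22.5 = 7.0000; (r_i+r_j)·cross = 8·7.0000 = 56.0000
Σcross = 525.5000 → A = |Σcross|/2 = 262.7500 mm²
Σ(r_i+r_j)·cross = 15424.0000 → first moment M = |Σ|/6 = 2570.6667
R_c = M/A = 2570.6667/262.7500 = 9.7837 mm
θ = 322° = 5.619960 rad
V = θ·R_c·A = 5.619960·9.7837·262.7500 = 14447.044 mm³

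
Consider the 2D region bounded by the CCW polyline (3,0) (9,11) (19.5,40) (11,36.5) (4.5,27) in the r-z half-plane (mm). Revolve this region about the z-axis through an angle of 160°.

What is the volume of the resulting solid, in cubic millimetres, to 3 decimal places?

Volume = 6646.796 mm³

Profile (r,z), 5 vertices: (3,0) (9,11) (19.5,40) (11,36.5) (4.5,27)
edge 0: (3,0)→(9,11)  cross = 3·11 − 9·0 = 33.0000; (r_i+r_j)·cross = 12·33.0000 = 396.0000
edge 1: (9,11)→(19.5,40)  cross = 9·40 − 19.5·11 = 145.5000; (r_i+r_j)·cross = 28.5·145.5000 = 4146.7500
edge 2: (19.5,40)→(11,36.5)  cross = 19.5·36.5 − 11·40 = 271.7500; (r_i+r_j)·cross = 30.5·271.7500 = 8288.3750
edge 3: (11,36.5)→(4.5,27)  cross = 11·27 − 4.5·36.5 = 132.7500; (r_i+r_j)·cross = 15.5·132.7500 = 2057.6250
edge 4: (4.5,27)→(3,0)  cross = 4.5·0 − 3·27 = -81.0000; (r_i+r_j)·cross = 7.5·-81.0000 = -607.5000
Σcross = 502.0000 → A = |Σcross|/2 = 251.0000 mm²
Σ(r_i+r_j)·cross = 14281.2500 → first moment M = |Σ|/6 = 2380.2083
R_c = M/A = 2380.2083/251.0000 = 9.4829 mm
θ = 160° = 2.792527 rad
V = θ·R_c·A = 2.792527·9.4829·251.0000 = 6646.796 mm³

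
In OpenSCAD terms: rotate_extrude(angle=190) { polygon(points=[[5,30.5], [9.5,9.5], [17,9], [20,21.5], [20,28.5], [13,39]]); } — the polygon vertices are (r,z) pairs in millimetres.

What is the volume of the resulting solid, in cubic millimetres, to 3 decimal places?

Volume = 13307.267 mm³

Profile (r,z), 6 vertices: (5,30.5) (9.5,9.5) (17,9) (20,21.5) (20,28.5) (13,39)
edge 0: (5,30.5)→(9.5,9.5)  cross = 5·9.5 − 9.5·30.5 = -242.2500; (r_i+r_j)·cross = 14.5·-242.2500 = -3512.6250
edge 1: (9.5,9.5)→(17,9)  cross = 9.5·9 − 17·9.5 = -76.0000; (r_i+r_j)·cross = 26.5·-76.0000 = -2014.0000
edge 2: (17,9)→(20,21.5)  cross = 17·21.5 − 20·9 = 185.5000; (r_i+r_j)·cross = 37·185.5000 = 6863.5000
edge 3: (20,21.5)→(20,28.5)  cross = 20·28.5 − 20·21.5 = 140.0000; (r_i+r_j)·cross = 40·140.0000 = 5600.0000
edge 4: (20,28.5)→(13,39)  cross = 20·39 − 13·28.5 = 409.5000; (r_i+r_j)·cross = 33·409.5000 = 13513.5000
edge 5: (13,39)→(5,30.5)  cross = 13·30.5 − 5·39 = 201.5000; (r_i+r_j)·cross = 18·201.5000 = 3627.0000
Σcross = 618.2500 → A = |Σcross|/2 = 309.1250 mm²
Σ(r_i+r_j)·cross = 24077.3750 → first moment M = |Σ|/6 = 4012.8958
R_c = M/A = 4012.8958/309.1250 = 12.9815 mm
θ = 190° = 3.316126 rad
V = θ·R_c·A = 3.316126·12.9815·309.1250 = 13307.267 mm³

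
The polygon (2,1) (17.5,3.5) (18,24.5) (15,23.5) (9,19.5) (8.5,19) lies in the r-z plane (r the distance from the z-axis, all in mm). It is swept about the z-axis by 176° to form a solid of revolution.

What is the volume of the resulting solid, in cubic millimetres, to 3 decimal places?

Profile (r,z), 6 vertices: (2,1) (17.5,3.5) (18,24.5) (15,23.5) (9,19.5) (8.5,19)
edge 0: (2,1)→(17.5,3.5)  cross = 2·3.5 − 17.5·1 = -10.5000; (r_i+r_j)·cross = 19.5·-10.5000 = -204.7500
edge 1: (17.5,3.5)→(18,24.5)  cross = 17.5·24.5 − 18·3.5 = 365.7500; (r_i+r_j)·cross = 35.5·365.7500 = 12984.1250
edge 2: (18,24.5)→(15,23.5)  cross = 18·23.5 − 15·24.5 = 55.5000; (r_i+r_j)·cross = 33·55.5000 = 1831.5000
edge 3: (15,23.5)→(9,19.5)  cross = 15·19.5 − 9·23.5 = 81.0000; (r_i+r_j)·cross = 24·81.0000 = 1944.0000
edge 4: (9,19.5)→(8.5,19)  cross = 9·19 − 8.5·19.5 = 5.2500; (r_i+r_j)·cross = 17.5·5.2500 = 91.8750
edge 5: (8.5,19)→(2,1)  cross = 8.5·1 − 2·19 = -29.5000; (r_i+r_j)·cross = 10.5·-29.5000 = -309.7500
Σcross = 467.5000 → A = |Σcross|/2 = 233.7500 mm²
Σ(r_i+r_j)·cross = 16337.0000 → first moment M = |Σ|/6 = 2722.8333
R_c = M/A = 2722.8333/233.7500 = 11.6485 mm
θ = 176° = 3.071779 rad
V = θ·R_c·A = 3.071779·11.6485·233.7500 = 8363.944 mm³

Volume = 8363.944 mm³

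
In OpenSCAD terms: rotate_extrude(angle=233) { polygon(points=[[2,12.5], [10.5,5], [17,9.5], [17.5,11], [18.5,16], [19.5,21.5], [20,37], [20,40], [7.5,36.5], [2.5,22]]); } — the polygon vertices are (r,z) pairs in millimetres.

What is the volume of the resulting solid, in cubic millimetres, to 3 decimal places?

Volume = 21714.211 mm³

Profile (r,z), 10 vertices: (2,12.5) (10.5,5) (17,9.5) (17.5,11) (18.5,16) (19.5,21.5) (20,37) (20,40) (7.5,36.5) (2.5,22)
edge 0: (2,12.5)→(10.5,5)  cross = 2·5 − 10.5·12.5 = -121.2500; (r_i+r_j)·cross = 12.5·-121.2500 = -1515.6250
edge 1: (10.5,5)→(17,9.5)  cross = 10.5·9.5 − 17·5 = 14.7500; (r_i+r_j)·cross = 27.5·14.7500 = 405.6250
edge 2: (17,9.5)→(17.5,11)  cross = 17·11 − 17.5·9.5 = 20.7500; (r_i+r_j)·cross = 34.5·20.7500 = 715.8750
edge 3: (17.5,11)→(18.5,16)  cross = 17.5·16 − 18.5·11 = 76.5000; (r_i+r_j)·cross = 36·76.5000 = 2754.0000
edge 4: (18.5,16)→(19.5,21.5)  cross = 18.5·21.5 − 19.5·16 = 85.7500; (r_i+r_j)·cross = 38·85.7500 = 3258.5000
edge 5: (19.5,21.5)→(20,37)  cross = 19.5·37 − 20·21.5 = 291.5000; (r_i+r_j)·cross = 39.5·291.5000 = 11514.2500
edge 6: (20,37)→(20,40)  cross = 20·40 − 20·37 = 60.0000; (r_i+r_j)·cross = 40·60.0000 = 2400.0000
edge 7: (20,40)→(7.5,36.5)  cross = 20·36.5 − 7.5·40 = 430.0000; (r_i+r_j)·cross = 27.5·430.0000 = 11825.0000
edge 8: (7.5,36.5)→(2.5,22)  cross = 7.5·22 − 2.5·36.5 = 73.7500; (r_i+r_j)·cross = 10·73.7500 = 737.5000
edge 9: (2.5,22)→(2,12.5)  cross = 2.5·12.5 − 2·22 = -12.7500; (r_i+r_j)·cross = 4.5·-12.7500 = -57.3750
Σcross = 919.0000 → A = |Σcross|/2 = 459.5000 mm²
Σ(r_i+r_j)·cross = 32037.7500 → first moment M = |Σ|/6 = 5339.6250
R_c = M/A = 5339.6250/459.5000 = 11.6205 mm
θ = 233° = 4.066617 rad
V = θ·R_c·A = 4.066617·11.6205·459.5000 = 21714.211 mm³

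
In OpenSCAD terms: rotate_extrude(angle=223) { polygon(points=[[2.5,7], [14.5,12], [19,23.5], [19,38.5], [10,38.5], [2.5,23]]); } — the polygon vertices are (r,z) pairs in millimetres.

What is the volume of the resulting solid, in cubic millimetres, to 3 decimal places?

Profile (r,z), 6 vertices: (2.5,7) (14.5,12) (19,23.5) (19,38.5) (10,38.5) (2.5,23)
edge 0: (2.5,7)→(14.5,12)  cross = 2.5·12 − 14.5·7 = -71.5000; (r_i+r_j)·cross = 17·-71.5000 = -1215.5000
edge 1: (14.5,12)→(19,23.5)  cross = 14.5·23.5 − 19·12 = 112.7500; (r_i+r_j)·cross = 33.5·112.7500 = 3777.1250
edge 2: (19,23.5)→(19,38.5)  cross = 19·38.5 − 19·23.5 = 285.0000; (r_i+r_j)·cross = 38·285.0000 = 10830.0000
edge 3: (19,38.5)→(10,38.5)  cross = 19·38.5 − 10·38.5 = 346.5000; (r_i+r_j)·cross = 29·346.5000 = 10048.5000
edge 4: (10,38.5)→(2.5,23)  cross = 10·23 − 2.5·38.5 = 133.7500; (r_i+r_j)·cross = 12.5·133.7500 = 1671.8750
edge 5: (2.5,23)→(2.5,7)  cross = 2.5·7 − 2.5·23 = -40.0000; (r_i+r_j)·cross = 5·-40.0000 = -200.0000
Σcross = 766.5000 → A = |Σcross|/2 = 383.2500 mm²
Σ(r_i+r_j)·cross = 24912.0000 → first moment M = |Σ|/6 = 4152.0000
R_c = M/A = 4152.0000/383.2500 = 10.8337 mm
θ = 223° = 3.892084 rad
V = θ·R_c·A = 3.892084·10.8337·383.2500 = 16159.934 mm³

Volume = 16159.934 mm³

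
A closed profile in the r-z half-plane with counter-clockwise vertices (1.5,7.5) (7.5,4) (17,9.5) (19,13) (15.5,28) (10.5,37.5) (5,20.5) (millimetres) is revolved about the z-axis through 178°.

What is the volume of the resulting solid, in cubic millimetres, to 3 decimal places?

Volume = 10578.331 mm³

Profile (r,z), 7 vertices: (1.5,7.5) (7.5,4) (17,9.5) (19,13) (15.5,28) (10.5,37.5) (5,20.5)
edge 0: (1.5,7.5)→(7.5,4)  cross = 1.5·4 − 7.5·7.5 = -50.2500; (r_i+r_j)·cross = 9·-50.2500 = -452.2500
edge 1: (7.5,4)→(17,9.5)  cross = 7.5·9.5 − 17·4 = 3.2500; (r_i+r_j)·cross = 24.5·3.2500 = 79.6250
edge 2: (17,9.5)→(19,13)  cross = 17·13 − 19·9.5 = 40.5000; (r_i+r_j)·cross = 36·40.5000 = 1458.0000
edge 3: (19,13)→(15.5,28)  cross = 19·28 − 15.5·13 = 330.5000; (r_i+r_j)·cross = 34.5·330.5000 = 11402.2500
edge 4: (15.5,28)→(10.5,37.5)  cross = 15.5·37.5 − 10.5·28 = 287.2500; (r_i+r_j)·cross = 26·287.2500 = 7468.5000
edge 5: (10.5,37.5)→(5,20.5)  cross = 10.5·20.5 − 5·37.5 = 27.7500; (r_i+r_j)·cross = 15.5·27.7500 = 430.1250
edge 6: (5,20.5)→(1.5,7.5)  cross = 5·7.5 − 1.5·20.5 = 6.7500; (r_i+r_j)·cross = 6.5·6.7500 = 43.8750
Σcross = 645.7500 → A = |Σcross|/2 = 322.8750 mm²
Σ(r_i+r_j)·cross = 20430.1250 → first moment M = |Σ|/6 = 3405.0208
R_c = M/A = 3405.0208/322.8750 = 10.5459 mm
θ = 178° = 3.106686 rad
V = θ·R_c·A = 3.106686·10.5459·322.8750 = 10578.331 mm³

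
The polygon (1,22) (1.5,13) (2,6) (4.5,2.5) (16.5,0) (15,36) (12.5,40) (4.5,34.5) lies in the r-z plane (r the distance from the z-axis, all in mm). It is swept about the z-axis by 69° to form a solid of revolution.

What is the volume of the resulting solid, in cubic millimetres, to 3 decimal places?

Profile (r,z), 8 vertices: (1,22) (1.5,13) (2,6) (4.5,2.5) (16.5,0) (15,36) (12.5,40) (4.5,34.5)
edge 0: (1,22)→(1.5,13)  cross = 1·13 − 1.5·22 = -20.0000; (r_i+r_j)·cross = 2.5·-20.0000 = -50.0000
edge 1: (1.5,13)→(2,6)  cross = 1.5·6 − 2·13 = -17.0000; (r_i+r_j)·cross = 3.5·-17.0000 = -59.5000
edge 2: (2,6)→(4.5,2.5)  cross = 2·2.5 − 4.5·6 = -22.0000; (r_i+r_j)·cross = 6.5·-22.0000 = -143.0000
edge 3: (4.5,2.5)→(16.5,0)  cross = 4.5·0 − 16.5·2.5 = -41.2500; (r_i+r_j)·cross = 21·-41.2500 = -866.2500
edge 4: (16.5,0)→(15,36)  cross = 16.5·36 − 15·0 = 594.0000; (r_i+r_j)·cross = 31.5·594.0000 = 18711.0000
edge 5: (15,36)→(12.5,40)  cross = 15·40 − 12.5·36 = 150.0000; (r_i+r_j)·cross = 27.5·150.0000 = 4125.0000
edge 6: (12.5,40)→(4.5,34.5)  cross = 12.5·34.5 − 4.5·40 = 251.2500; (r_i+r_j)·cross = 17·251.2500 = 4271.2500
edge 7: (4.5,34.5)→(1,22)  cross = 4.5·22 − 1·34.5 = 64.5000; (r_i+r_j)·cross = 5.5·64.5000 = 354.7500
Σcross = 959.5000 → A = |Σcross|/2 = 479.7500 mm²
Σ(r_i+r_j)·cross = 26343.2500 → first moment M = |Σ|/6 = 4390.5417
R_c = M/A = 4390.5417/479.7500 = 9.1517 mm
θ = 69° = 1.204277 rad
V = θ·R_c·A = 1.204277·9.1517·479.7500 = 5287.429 mm³

Volume = 5287.429 mm³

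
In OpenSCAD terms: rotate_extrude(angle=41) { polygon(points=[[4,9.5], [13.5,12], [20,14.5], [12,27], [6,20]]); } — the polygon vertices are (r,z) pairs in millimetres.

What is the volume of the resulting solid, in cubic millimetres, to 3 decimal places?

Volume = 1192.552 mm³

Profile (r,z), 5 vertices: (4,9.5) (13.5,12) (20,14.5) (12,27) (6,20)
edge 0: (4,9.5)→(13.5,12)  cross = 4·12 − 13.5·9.5 = -80.2500; (r_i+r_j)·cross = 17.5·-80.2500 = -1404.3750
edge 1: (13.5,12)→(20,14.5)  cross = 13.5·14.5 − 20·12 = -44.2500; (r_i+r_j)·cross = 33.5·-44.2500 = -1482.3750
edge 2: (20,14.5)→(12,27)  cross = 20·27 − 12·14.5 = 366.0000; (r_i+r_j)·cross = 32·366.0000 = 11712.0000
edge 3: (12,27)→(6,20)  cross = 12·20 − 6·27 = 78.0000; (r_i+r_j)·cross = 18·78.0000 = 1404.0000
edge 4: (6,20)→(4,9.5)  cross = 6·9.5 − 4·20 = -23.0000; (r_i+r_j)·cross = 10·-23.0000 = -230.0000
Σcross = 296.5000 → A = |Σcross|/2 = 148.2500 mm²
Σ(r_i+r_j)·cross = 9999.2500 → first moment M = |Σ|/6 = 1666.5417
R_c = M/A = 1666.5417/148.2500 = 11.2414 mm
θ = 41° = 0.715585 rad
V = θ·R_c·A = 0.715585·11.2414·148.2500 = 1192.552 mm³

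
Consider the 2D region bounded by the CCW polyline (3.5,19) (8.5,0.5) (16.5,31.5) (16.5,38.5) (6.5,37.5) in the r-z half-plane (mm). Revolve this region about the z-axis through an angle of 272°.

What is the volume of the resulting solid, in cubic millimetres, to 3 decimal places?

Volume = 13276.603 mm³

Profile (r,z), 5 vertices: (3.5,19) (8.5,0.5) (16.5,31.5) (16.5,38.5) (6.5,37.5)
edge 0: (3.5,19)→(8.5,0.5)  cross = 3.5·0.5 − 8.5·19 = -159.7500; (r_i+r_j)·cross = 12·-159.7500 = -1917.0000
edge 1: (8.5,0.5)→(16.5,31.5)  cross = 8.5·31.5 − 16.5·0.5 = 259.5000; (r_i+r_j)·cross = 25·259.5000 = 6487.5000
edge 2: (16.5,31.5)→(16.5,38.5)  cross = 16.5·38.5 − 16.5·31.5 = 115.5000; (r_i+r_j)·cross = 33·115.5000 = 3811.5000
edge 3: (16.5,38.5)→(6.5,37.5)  cross = 16.5·37.5 − 6.5·38.5 = 368.5000; (r_i+r_j)·cross = 23·368.5000 = 8475.5000
edge 4: (6.5,37.5)→(3.5,19)  cross = 6.5·19 − 3.5·37.5 = -7.7500; (r_i+r_j)·cross = 10·-7.7500 = -77.5000
Σcross = 576.0000 → A = |Σcross|/2 = 288.0000 mm²
Σ(r_i+r_j)·cross = 16780.0000 → first moment M = |Σ|/6 = 2796.6667
R_c = M/A = 2796.6667/288.0000 = 9.7106 mm
θ = 272° = 4.747296 rad
V = θ·R_c·A = 4.747296·9.7106·288.0000 = 13276.603 mm³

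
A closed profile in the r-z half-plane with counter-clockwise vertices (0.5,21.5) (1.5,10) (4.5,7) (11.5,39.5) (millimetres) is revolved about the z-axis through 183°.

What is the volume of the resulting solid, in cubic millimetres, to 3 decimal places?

Volume = 2142.344 mm³

Profile (r,z), 4 vertices: (0.5,21.5) (1.5,10) (4.5,7) (11.5,39.5)
edge 0: (0.5,21.5)→(1.5,10)  cross = 0.5·10 − 1.5·21.5 = -27.2500; (r_i+r_j)·cross = 2·-27.2500 = -54.5000
edge 1: (1.5,10)→(4.5,7)  cross = 1.5·7 − 4.5·10 = -34.5000; (r_i+r_j)·cross = 6·-34.5000 = -207.0000
edge 2: (4.5,7)→(11.5,39.5)  cross = 4.5·39.5 − 11.5·7 = 97.2500; (r_i+r_j)·cross = 16·97.2500 = 1556.0000
edge 3: (11.5,39.5)→(0.5,21.5)  cross = 11.5·21.5 − 0.5·39.5 = 227.5000; (r_i+r_j)·cross = 12·227.5000 = 2730.0000
Σcross = 263.0000 → A = |Σcross|/2 = 131.5000 mm²
Σ(r_i+r_j)·cross = 4024.5000 → first moment M = |Σ|/6 = 670.7500
R_c = M/A = 670.7500/131.5000 = 5.1008 mm
θ = 183° = 3.193953 rad
V = θ·R_c·A = 3.193953·5.1008·131.5000 = 2142.344 mm³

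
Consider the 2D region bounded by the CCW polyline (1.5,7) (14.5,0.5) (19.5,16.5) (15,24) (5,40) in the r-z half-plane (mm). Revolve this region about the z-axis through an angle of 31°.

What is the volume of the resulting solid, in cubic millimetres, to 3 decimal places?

Profile (r,z), 5 vertices: (1.5,7) (14.5,0.5) (19.5,16.5) (15,24) (5,40)
edge 0: (1.5,7)→(14.5,0.5)  cross = 1.5·0.5 − 14.5·7 = -100.7500; (r_i+r_j)·cross = 16·-100.7500 = -1612.0000
edge 1: (14.5,0.5)→(19.5,16.5)  cross = 14.5·16.5 − 19.5·0.5 = 229.5000; (r_i+r_j)·cross = 34·229.5000 = 7803.0000
edge 2: (19.5,16.5)→(15,24)  cross = 19.5·24 − 15·16.5 = 220.5000; (r_i+r_j)·cross = 34.5·220.5000 = 7607.2500
edge 3: (15,24)→(5,40)  cross = 15·40 − 5·24 = 480.0000; (r_i+r_j)·cross = 20·480.0000 = 9600.0000
edge 4: (5,40)→(1.5,7)  cross = 5·7 − 1.5·40 = -25.0000; (r_i+r_j)·cross = 6.5·-25.0000 = -162.5000
Σcross = 804.2500 → A = |Σcross|/2 = 402.1250 mm²
Σ(r_i+r_j)·cross = 23235.7500 → first moment M = |Σ|/6 = 3872.6250
R_c = M/A = 3872.6250/402.1250 = 9.6304 mm
θ = 31° = 0.541052 rad
V = θ·R_c·A = 0.541052·9.6304·402.1250 = 2095.292 mm³

Volume = 2095.292 mm³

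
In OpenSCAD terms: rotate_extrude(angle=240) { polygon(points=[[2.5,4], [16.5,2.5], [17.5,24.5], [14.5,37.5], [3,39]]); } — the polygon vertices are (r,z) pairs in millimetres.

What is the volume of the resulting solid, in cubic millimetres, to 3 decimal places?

Profile (r,z), 5 vertices: (2.5,4) (16.5,2.5) (17.5,24.5) (14.5,37.5) (3,39)
edge 0: (2.5,4)→(16.5,2.5)  cross = 2.5·2.5 − 16.5·4 = -59.7500; (r_i+r_j)·cross = 19·-59.7500 = -1135.2500
edge 1: (16.5,2.5)→(17.5,24.5)  cross = 16.5·24.5 − 17.5·2.5 = 360.5000; (r_i+r_j)·cross = 34·360.5000 = 12257.0000
edge 2: (17.5,24.5)→(14.5,37.5)  cross = 17.5·37.5 − 14.5·24.5 = 301.0000; (r_i+r_j)·cross = 32·301.0000 = 9632.0000
edge 3: (14.5,37.5)→(3,39)  cross = 14.5·39 − 3·37.5 = 453.0000; (r_i+r_j)·cross = 17.5·453.0000 = 7927.5000
edge 4: (3,39)→(2.5,4)  cross = 3·4 − 2.5·39 = -85.5000; (r_i+r_j)·cross = 5.5·-85.5000 = -470.2500
Σcross = 969.2500 → A = |Σcross|/2 = 484.6250 mm²
Σ(r_i+r_j)·cross = 28211.0000 → first moment M = |Σ|/6 = 4701.8333
R_c = M/A = 4701.8333/484.6250 = 9.7020 mm
θ = 240° = 4.188790 rad
V = θ·R_c·A = 4.188790·9.7020·484.6250 = 19694.993 mm³

Volume = 19694.993 mm³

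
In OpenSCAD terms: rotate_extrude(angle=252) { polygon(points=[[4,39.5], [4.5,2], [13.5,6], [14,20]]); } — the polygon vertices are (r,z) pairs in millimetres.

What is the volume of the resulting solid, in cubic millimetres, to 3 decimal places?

Volume = 8932.896 mm³

Profile (r,z), 4 vertices: (4,39.5) (4.5,2) (13.5,6) (14,20)
edge 0: (4,39.5)→(4.5,2)  cross = 4·2 − 4.5·39.5 = -169.7500; (r_i+r_j)·cross = 8.5·-169.7500 = -1442.8750
edge 1: (4.5,2)→(13.5,6)  cross = 4.5·6 − 13.5·2 = 0.0000; (r_i+r_j)·cross = 18·0.0000 = 0.0000
edge 2: (13.5,6)→(14,20)  cross = 13.5·20 − 14·6 = 186.0000; (r_i+r_j)·cross = 27.5·186.0000 = 5115.0000
edge 3: (14,20)→(4,39.5)  cross = 14·39.5 − 4·20 = 473.0000; (r_i+r_j)·cross = 18·473.0000 = 8514.0000
Σcross = 489.2500 → A = |Σcross|/2 = 244.6250 mm²
Σ(r_i+r_j)·cross = 12186.1250 → first moment M = |Σ|/6 = 2031.0208
R_c = M/A = 2031.0208/244.6250 = 8.3026 mm
θ = 252° = 4.398230 rad
V = θ·R_c·A = 4.398230·8.3026·244.6250 = 8932.896 mm³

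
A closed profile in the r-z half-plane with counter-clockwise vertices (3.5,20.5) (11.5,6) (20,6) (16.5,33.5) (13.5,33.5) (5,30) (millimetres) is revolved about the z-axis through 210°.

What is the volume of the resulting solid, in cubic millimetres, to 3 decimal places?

Volume = 14295.010 mm³

Profile (r,z), 6 vertices: (3.5,20.5) (11.5,6) (20,6) (16.5,33.5) (13.5,33.5) (5,30)
edge 0: (3.5,20.5)→(11.5,6)  cross = 3.5·6 − 11.5·20.5 = -214.7500; (r_i+r_j)·cross = 15·-214.7500 = -3221.2500
edge 1: (11.5,6)→(20,6)  cross = 11.5·6 − 20·6 = -51.0000; (r_i+r_j)·cross = 31.5·-51.0000 = -1606.5000
edge 2: (20,6)→(16.5,33.5)  cross = 20·33.5 − 16.5·6 = 571.0000; (r_i+r_j)·cross = 36.5·571.0000 = 20841.5000
edge 3: (16.5,33.5)→(13.5,33.5)  cross = 16.5·33.5 − 13.5·33.5 = 100.5000; (r_i+r_j)·cross = 30·100.5000 = 3015.0000
edge 4: (13.5,33.5)→(5,30)  cross = 13.5·30 − 5·33.5 = 237.5000; (r_i+r_j)·cross = 18.5·237.5000 = 4393.7500
edge 5: (5,30)→(3.5,20.5)  cross = 5·20.5 − 3.5·30 = -2.5000; (r_i+r_j)·cross = 8.5·-2.5000 = -21.2500
Σcross = 640.7500 → A = |Σcross|/2 = 320.3750 mm²
Σ(r_i+r_j)·cross = 23401.2500 → first moment M = |Σ|/6 = 3900.2083
R_c = M/A = 3900.2083/320.3750 = 12.1739 mm
θ = 210° = 3.665191 rad
V = θ·R_c·A = 3.665191·12.1739·320.3750 = 14295.010 mm³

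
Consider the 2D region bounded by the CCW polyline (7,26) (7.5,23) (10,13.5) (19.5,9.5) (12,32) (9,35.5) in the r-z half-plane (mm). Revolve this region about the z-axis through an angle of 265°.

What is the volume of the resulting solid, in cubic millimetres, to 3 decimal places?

Volume = 8495.965 mm³

Profile (r,z), 6 vertices: (7,26) (7.5,23) (10,13.5) (19.5,9.5) (12,32) (9,35.5)
edge 0: (7,26)→(7.5,23)  cross = 7·23 − 7.5·26 = -34.0000; (r_i+r_j)·cross = 14.5·-34.0000 = -493.0000
edge 1: (7.5,23)→(10,13.5)  cross = 7.5·13.5 − 10·23 = -128.7500; (r_i+r_j)·cross = 17.5·-128.7500 = -2253.1250
edge 2: (10,13.5)→(19.5,9.5)  cross = 10·9.5 − 19.5·13.5 = -168.2500; (r_i+r_j)·cross = 29.5·-168.2500 = -4963.3750
edge 3: (19.5,9.5)→(12,32)  cross = 19.5·32 − 12·9.5 = 510.0000; (r_i+r_j)·cross = 31.5·510.0000 = 16065.0000
edge 4: (12,32)→(9,35.5)  cross = 12·35.5 − 9·32 = 138.0000; (r_i+r_j)·cross = 21·138.0000 = 2898.0000
edge 5: (9,35.5)→(7,26)  cross = 9·26 − 7·35.5 = -14.5000; (r_i+r_j)·cross = 16·-14.5000 = -232.0000
Σcross = 302.5000 → A = |Σcross|/2 = 151.2500 mm²
Σ(r_i+r_j)·cross = 11021.5000 → first moment M = |Σ|/6 = 1836.9167
R_c = M/A = 1836.9167/151.2500 = 12.1449 mm
θ = 265° = 4.625123 rad
V = θ·R_c·A = 4.625123·12.1449·151.2500 = 8495.965 mm³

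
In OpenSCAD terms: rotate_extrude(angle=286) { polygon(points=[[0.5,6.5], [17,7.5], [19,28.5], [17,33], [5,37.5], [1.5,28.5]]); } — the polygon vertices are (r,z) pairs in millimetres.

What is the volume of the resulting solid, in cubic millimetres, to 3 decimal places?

Volume = 22063.472 mm³

Profile (r,z), 6 vertices: (0.5,6.5) (17,7.5) (19,28.5) (17,33) (5,37.5) (1.5,28.5)
edge 0: (0.5,6.5)→(17,7.5)  cross = 0.5·7.5 − 17·6.5 = -106.7500; (r_i+r_j)·cross = 17.5·-106.7500 = -1868.1250
edge 1: (17,7.5)→(19,28.5)  cross = 17·28.5 − 19·7.5 = 342.0000; (r_i+r_j)·cross = 36·342.0000 = 12312.0000
edge 2: (19,28.5)→(17,33)  cross = 19·33 − 17·28.5 = 142.5000; (r_i+r_j)·cross = 36·142.5000 = 5130.0000
edge 3: (17,33)→(5,37.5)  cross = 17·37.5 − 5·33 = 472.5000; (r_i+r_j)·cross = 22·472.5000 = 10395.0000
edge 4: (5,37.5)→(1.5,28.5)  cross = 5·28.5 − 1.5·37.5 = 86.2500; (r_i+r_j)·cross = 6.5·86.2500 = 560.6250
edge 5: (1.5,28.5)→(0.5,6.5)  cross = 1.5·6.5 − 0.5·28.5 = -4.5000; (r_i+r_j)·cross = 2·-4.5000 = -9.0000
Σcross = 932.0000 → A = |Σcross|/2 = 466.0000 mm²
Σ(r_i+r_j)·cross = 26520.5000 → first moment M = |Σ|/6 = 4420.0833
R_c = M/A = 4420.0833/466.0000 = 9.4852 mm
θ = 286° = 4.991642 rad
V = θ·R_c·A = 4.991642·9.4852·466.0000 = 22063.472 mm³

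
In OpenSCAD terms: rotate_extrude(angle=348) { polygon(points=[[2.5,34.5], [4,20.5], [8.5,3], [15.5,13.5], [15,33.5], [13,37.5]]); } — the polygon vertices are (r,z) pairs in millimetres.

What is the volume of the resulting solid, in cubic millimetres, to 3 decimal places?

Volume = 17979.806 mm³

Profile (r,z), 6 vertices: (2.5,34.5) (4,20.5) (8.5,3) (15.5,13.5) (15,33.5) (13,37.5)
edge 0: (2.5,34.5)→(4,20.5)  cross = 2.5·20.5 − 4·34.5 = -86.7500; (r_i+r_j)·cross = 6.5·-86.7500 = -563.8750
edge 1: (4,20.5)→(8.5,3)  cross = 4·3 − 8.5·20.5 = -162.2500; (r_i+r_j)·cross = 12.5·-162.2500 = -2028.1250
edge 2: (8.5,3)→(15.5,13.5)  cross = 8.5·13.5 − 15.5·3 = 68.2500; (r_i+r_j)·cross = 24·68.2500 = 1638.0000
edge 3: (15.5,13.5)→(15,33.5)  cross = 15.5·33.5 − 15·13.5 = 316.7500; (r_i+r_j)·cross = 30.5·316.7500 = 9660.8750
edge 4: (15,33.5)→(13,37.5)  cross = 15·37.5 − 13·33.5 = 127.0000; (r_i+r_j)·cross = 28·127.0000 = 3556.0000
edge 5: (13,37.5)→(2.5,34.5)  cross = 13·34.5 − 2.5·37.5 = 354.7500; (r_i+r_j)·cross = 15.5·354.7500 = 5498.6250
Σcross = 617.7500 → A = |Σcross|/2 = 308.8750 mm²
Σ(r_i+r_j)·cross = 17761.5000 → first moment M = |Σ|/6 = 2960.2500
R_c = M/A = 2960.2500/308.8750 = 9.5840 mm
θ = 348° = 6.073746 rad
V = θ·R_c·A = 6.073746·9.5840·308.8750 = 17979.806 mm³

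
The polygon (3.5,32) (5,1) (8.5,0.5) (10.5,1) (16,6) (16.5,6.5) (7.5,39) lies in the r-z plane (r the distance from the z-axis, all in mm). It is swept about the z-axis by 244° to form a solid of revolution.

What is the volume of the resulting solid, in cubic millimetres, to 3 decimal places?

Volume = 10980.809 mm³

Profile (r,z), 7 vertices: (3.5,32) (5,1) (8.5,0.5) (10.5,1) (16,6) (16.5,6.5) (7.5,39)
edge 0: (3.5,32)→(5,1)  cross = 3.5·1 − 5·32 = -156.5000; (r_i+r_j)·cross = 8.5·-156.5000 = -1330.2500
edge 1: (5,1)→(8.5,0.5)  cross = 5·0.5 − 8.5·1 = -6.0000; (r_i+r_j)·cross = 13.5·-6.0000 = -81.0000
edge 2: (8.5,0.5)→(10.5,1)  cross = 8.5·1 − 10.5·0.5 = 3.2500; (r_i+r_j)·cross = 19·3.2500 = 61.7500
edge 3: (10.5,1)→(16,6)  cross = 10.5·6 − 16·1 = 47.0000; (r_i+r_j)·cross = 26.5·47.0000 = 1245.5000
edge 4: (16,6)→(16.5,6.5)  cross = 16·6.5 − 16.5·6 = 5.0000; (r_i+r_j)·cross = 32.5·5.0000 = 162.5000
edge 5: (16.5,6.5)→(7.5,39)  cross = 16.5·39 − 7.5·6.5 = 594.7500; (r_i+r_j)·cross = 24·594.7500 = 14274.0000
edge 6: (7.5,39)→(3.5,32)  cross = 7.5·32 − 3.5·39 = 103.5000; (r_i+r_j)·cross = 11·103.5000 = 1138.5000
Σcross = 591.0000 → A = |Σcross|/2 = 295.5000 mm²
Σ(r_i+r_j)·cross = 15471.0000 → first moment M = |Σ|/6 = 2578.5000
R_c = M/A = 2578.5000/295.5000 = 8.7259 mm
θ = 244° = 4.258603 rad
V = θ·R_c·A = 4.258603·8.7259·295.5000 = 10980.809 mm³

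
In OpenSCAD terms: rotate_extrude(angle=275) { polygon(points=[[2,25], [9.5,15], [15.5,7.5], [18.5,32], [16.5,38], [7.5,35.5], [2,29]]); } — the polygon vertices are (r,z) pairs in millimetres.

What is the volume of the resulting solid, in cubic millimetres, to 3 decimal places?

Volume = 16344.227 mm³

Profile (r,z), 7 vertices: (2,25) (9.5,15) (15.5,7.5) (18.5,32) (16.5,38) (7.5,35.5) (2,29)
edge 0: (2,25)→(9.5,15)  cross = 2·15 − 9.5·25 = -207.5000; (r_i+r_j)·cross = 11.5·-207.5000 = -2386.2500
edge 1: (9.5,15)→(15.5,7.5)  cross = 9.5·7.5 − 15.5·15 = -161.2500; (r_i+r_j)·cross = 25·-161.2500 = -4031.2500
edge 2: (15.5,7.5)→(18.5,32)  cross = 15.5·32 − 18.5·7.5 = 357.2500; (r_i+r_j)·cross = 34·357.2500 = 12146.5000
edge 3: (18.5,32)→(16.5,38)  cross = 18.5·38 − 16.5·32 = 175.0000; (r_i+r_j)·cross = 35·175.0000 = 6125.0000
edge 4: (16.5,38)→(7.5,35.5)  cross = 16.5·35.5 − 7.5·38 = 300.7500; (r_i+r_j)·cross = 24·300.7500 = 7218.0000
edge 5: (7.5,35.5)→(2,29)  cross = 7.5·29 − 2·35.5 = 146.5000; (r_i+r_j)·cross = 9.5·146.5000 = 1391.7500
edge 6: (2,29)→(2,25)  cross = 2·25 − 2·29 = -8.0000; (r_i+r_j)·cross = 4·-8.0000 = -32.0000
Σcross = 602.7500 → A = |Σcross|/2 = 301.3750 mm²
Σ(r_i+r_j)·cross = 20431.7500 → first moment M = |Σ|/6 = 3405.2917
R_c = M/A = 3405.2917/301.3750 = 11.2992 mm
θ = 275° = 4.799655 rad
V = θ·R_c·A = 4.799655·11.2992·301.3750 = 16344.227 mm³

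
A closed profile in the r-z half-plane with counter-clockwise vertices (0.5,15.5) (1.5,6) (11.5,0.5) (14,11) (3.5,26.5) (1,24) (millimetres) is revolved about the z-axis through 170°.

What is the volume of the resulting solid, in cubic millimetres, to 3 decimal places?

Volume = 4056.094 mm³

Profile (r,z), 6 vertices: (0.5,15.5) (1.5,6) (11.5,0.5) (14,11) (3.5,26.5) (1,24)
edge 0: (0.5,15.5)→(1.5,6)  cross = 0.5·6 − 1.5·15.5 = -20.2500; (r_i+r_j)·cross = 2·-20.2500 = -40.5000
edge 1: (1.5,6)→(11.5,0.5)  cross = 1.5·0.5 − 11.5·6 = -68.2500; (r_i+r_j)·cross = 13·-68.2500 = -887.2500
edge 2: (11.5,0.5)→(14,11)  cross = 11.5·11 − 14·0.5 = 119.5000; (r_i+r_j)·cross = 25.5·119.5000 = 3047.2500
edge 3: (14,11)→(3.5,26.5)  cross = 14·26.5 − 3.5·11 = 332.5000; (r_i+r_j)·cross = 17.5·332.5000 = 5818.7500
edge 4: (3.5,26.5)→(1,24)  cross = 3.5·24 − 1·26.5 = 57.5000; (r_i+r_j)·cross = 4.5·57.5000 = 258.7500
edge 5: (1,24)→(0.5,15.5)  cross = 1·15.5 − 0.5·24 = 3.5000; (r_i+r_j)·cross = 1.5·3.5000 = 5.2500
Σcross = 424.5000 → A = |Σcross|/2 = 212.2500 mm²
Σ(r_i+r_j)·cross = 8202.2500 → first moment M = |Σ|/6 = 1367.0417
R_c = M/A = 1367.0417/212.2500 = 6.4407 mm
θ = 170° = 2.967060 rad
V = θ·R_c·A = 2.967060·6.4407·212.2500 = 4056.094 mm³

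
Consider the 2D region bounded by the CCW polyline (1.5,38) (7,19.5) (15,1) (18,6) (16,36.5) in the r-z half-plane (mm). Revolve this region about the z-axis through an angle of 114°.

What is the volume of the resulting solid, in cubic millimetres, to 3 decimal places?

Volume = 7573.533 mm³

Profile (r,z), 5 vertices: (1.5,38) (7,19.5) (15,1) (18,6) (16,36.5)
edge 0: (1.5,38)→(7,19.5)  cross = 1.5·19.5 − 7·38 = -236.7500; (r_i+r_j)·cross = 8.5·-236.7500 = -2012.3750
edge 1: (7,19.5)→(15,1)  cross = 7·1 − 15·19.5 = -285.5000; (r_i+r_j)·cross = 22·-285.5000 = -6281.0000
edge 2: (15,1)→(18,6)  cross = 15·6 − 18·1 = 72.0000; (r_i+r_j)·cross = 33·72.0000 = 2376.0000
edge 3: (18,6)→(16,36.5)  cross = 18·36.5 − 16·6 = 561.0000; (r_i+r_j)·cross = 34·561.0000 = 19074.0000
edge 4: (16,36.5)→(1.5,38)  cross = 16·38 − 1.5·36.5 = 553.2500; (r_i+r_j)·cross = 17.5·553.2500 = 9681.8750
Σcross = 664.0000 → A = |Σcross|/2 = 332.0000 mm²
Σ(r_i+r_j)·cross = 22838.5000 → first moment M = |Σ|/6 = 3806.4167
R_c = M/A = 3806.4167/332.0000 = 11.4651 mm
θ = 114° = 1.989675 rad
V = θ·R_c·A = 1.989675·11.4651·332.0000 = 7573.533 mm³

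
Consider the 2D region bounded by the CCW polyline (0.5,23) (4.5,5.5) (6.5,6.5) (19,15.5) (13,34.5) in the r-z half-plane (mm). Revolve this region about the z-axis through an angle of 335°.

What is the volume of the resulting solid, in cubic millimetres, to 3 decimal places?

Profile (r,z), 5 vertices: (0.5,23) (4.5,5.5) (6.5,6.5) (19,15.5) (13,34.5)
edge 0: (0.5,23)→(4.5,5.5)  cross = 0.5·5.5 − 4.5·23 = -100.7500; (r_i+r_j)·cross = 5·-100.7500 = -503.7500
edge 1: (4.5,5.5)→(6.5,6.5)  cross = 4.5·6.5 − 6.5·5.5 = -6.5000; (r_i+r_j)·cross = 11·-6.5000 = -71.5000
edge 2: (6.5,6.5)→(19,15.5)  cross = 6.5·15.5 − 19·6.5 = -22.7500; (r_i+r_j)·cross = 25.5·-22.7500 = -580.1250
edge 3: (19,15.5)→(13,34.5)  cross = 19·34.5 − 13·15.5 = 454.0000; (r_i+r_j)·cross = 32·454.0000 = 14528.0000
edge 4: (13,34.5)→(0.5,23)  cross = 13·23 − 0.5·34.5 = 281.7500; (r_i+r_j)·cross = 13.5·281.7500 = 3803.6250
Σcross = 605.7500 → A = |Σcross|/2 = 302.8750 mm²
Σ(r_i+r_j)·cross = 17176.2500 → first moment M = |Σ|/6 = 2862.7083
R_c = M/A = 2862.7083/302.8750 = 9.4518 mm
θ = 335° = 5.846853 rad
V = θ·R_c·A = 5.846853·9.4518·302.8750 = 16737.835 mm³

Volume = 16737.835 mm³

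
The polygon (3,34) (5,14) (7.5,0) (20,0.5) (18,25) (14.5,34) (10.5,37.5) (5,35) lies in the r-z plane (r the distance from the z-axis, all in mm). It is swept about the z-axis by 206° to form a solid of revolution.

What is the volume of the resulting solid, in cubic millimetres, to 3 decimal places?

Profile (r,z), 8 vertices: (3,34) (5,14) (7.5,0) (20,0.5) (18,25) (14.5,34) (10.5,37.5) (5,35)
edge 0: (3,34)→(5,14)  cross = 3·14 − 5·34 = -128.0000; (r_i+r_j)·cross = 8·-128.0000 = -1024.0000
edge 1: (5,14)→(7.5,0)  cross = 5·0 − 7.5·14 = -105.0000; (r_i+r_j)·cross = 12.5·-105.0000 = -1312.5000
edge 2: (7.5,0)→(20,0.5)  cross = 7.5·0.5 − 20·0 = 3.7500; (r_i+r_j)·cross = 27.5·3.7500 = 103.1250
edge 3: (20,0.5)→(18,25)  cross = 20·25 − 18·0.5 = 491.0000; (r_i+r_j)·cross = 38·491.0000 = 18658.0000
edge 4: (18,25)→(14.5,34)  cross = 18·34 − 14.5·25 = 249.5000; (r_i+r_j)·cross = 32.5·249.5000 = 8108.7500
edge 5: (14.5,34)→(10.5,37.5)  cross = 14.5·37.5 − 10.5·34 = 186.7500; (r_i+r_j)·cross = 25·186.7500 = 4668.7500
edge 6: (10.5,37.5)→(5,35)  cross = 10.5·35 − 5·37.5 = 180.0000; (r_i+r_j)·cross = 15.5·180.0000 = 2790.0000
edge 7: (5,35)→(3,34)  cross = 5·34 − 3·35 = 65.0000; (r_i+r_j)·cross = 8·65.0000 = 520.0000
Σcross = 943.0000 → A = |Σcross|/2 = 471.5000 mm²
Σ(r_i+r_j)·cross = 32512.1250 → first moment M = |Σ|/6 = 5418.6875
R_c = M/A = 5418.6875/471.5000 = 11.4924 mm
θ = 206° = 3.595378 rad
V = θ·R_c·A = 3.595378·11.4924·471.5000 = 19482.231 mm³

Volume = 19482.231 mm³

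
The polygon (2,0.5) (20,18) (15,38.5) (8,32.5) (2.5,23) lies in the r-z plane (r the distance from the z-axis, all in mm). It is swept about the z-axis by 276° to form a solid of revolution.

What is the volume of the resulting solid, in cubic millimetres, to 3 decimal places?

Volume = 18528.206 mm³

Profile (r,z), 5 vertices: (2,0.5) (20,18) (15,38.5) (8,32.5) (2.5,23)
edge 0: (2,0.5)→(20,18)  cross = 2·18 − 20·0.5 = 26.0000; (r_i+r_j)·cross = 22·26.0000 = 572.0000
edge 1: (20,18)→(15,38.5)  cross = 20·38.5 − 15·18 = 500.0000; (r_i+r_j)·cross = 35·500.0000 = 17500.0000
edge 2: (15,38.5)→(8,32.5)  cross = 15·32.5 − 8·38.5 = 179.5000; (r_i+r_j)·cross = 23·179.5000 = 4128.5000
edge 3: (8,32.5)→(2.5,23)  cross = 8·23 − 2.5·32.5 = 102.7500; (r_i+r_j)·cross = 10.5·102.7500 = 1078.8750
edge 4: (2.5,23)→(2,0.5)  cross = 2.5·0.5 − 2·23 = -44.7500; (r_i+r_j)·cross = 4.5·-44.7500 = -201.3750
Σcross = 763.5000 → A = |Σcross|/2 = 381.7500 mm²
Σ(r_i+r_j)·cross = 23078.0000 → first moment M = |Σ|/6 = 3846.3333
R_c = M/A = 3846.3333/381.7500 = 10.0755 mm
θ = 276° = 4.817109 rad
V = θ·R_c·A = 4.817109·10.0755·381.7500 = 18528.206 mm³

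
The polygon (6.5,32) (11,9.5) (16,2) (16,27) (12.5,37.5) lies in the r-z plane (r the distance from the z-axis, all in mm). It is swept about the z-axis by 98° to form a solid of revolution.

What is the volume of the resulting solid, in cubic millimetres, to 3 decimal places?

Volume = 4179.311 mm³

Profile (r,z), 5 vertices: (6.5,32) (11,9.5) (16,2) (16,27) (12.5,37.5)
edge 0: (6.5,32)→(11,9.5)  cross = 6.5·9.5 − 11·32 = -290.2500; (r_i+r_j)·cross = 17.5·-290.2500 = -5079.3750
edge 1: (11,9.5)→(16,2)  cross = 11·2 − 16·9.5 = -130.0000; (r_i+r_j)·cross = 27·-130.0000 = -3510.0000
edge 2: (16,2)→(16,27)  cross = 16·27 − 16·2 = 400.0000; (r_i+r_j)·cross = 32·400.0000 = 12800.0000
edge 3: (16,27)→(12.5,37.5)  cross = 16·37.5 − 12.5·27 = 262.5000; (r_i+r_j)·cross = 28.5·262.5000 = 7481.2500
edge 4: (12.5,37.5)→(6.5,32)  cross = 12.5·32 − 6.5·37.5 = 156.2500; (r_i+r_j)·cross = 19·156.2500 = 2968.7500
Σcross = 398.5000 → A = |Σcross|/2 = 199.2500 mm²
Σ(r_i+r_j)·cross = 14660.6250 → first moment M = |Σ|/6 = 2443.4375
R_c = M/A = 2443.4375/199.2500 = 12.2632 mm
θ = 98° = 1.710423 rad
V = θ·R_c·A = 1.710423·12.2632·199.2500 = 4179.311 mm³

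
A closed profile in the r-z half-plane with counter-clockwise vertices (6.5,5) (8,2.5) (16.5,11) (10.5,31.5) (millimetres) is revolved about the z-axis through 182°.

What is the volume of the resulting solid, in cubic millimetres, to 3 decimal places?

Volume = 4832.249 mm³

Profile (r,z), 4 vertices: (6.5,5) (8,2.5) (16.5,11) (10.5,31.5)
edge 0: (6.5,5)→(8,2.5)  cross = 6.5·2.5 − 8·5 = -23.7500; (r_i+r_j)·cross = 14.5·-23.7500 = -344.3750
edge 1: (8,2.5)→(16.5,11)  cross = 8·11 − 16.5·2.5 = 46.7500; (r_i+r_j)·cross = 24.5·46.7500 = 1145.3750
edge 2: (16.5,11)→(10.5,31.5)  cross = 16.5·31.5 − 10.5·11 = 404.2500; (r_i+r_j)·cross = 27·404.2500 = 10914.7500
edge 3: (10.5,31.5)→(6.5,5)  cross = 10.5·5 − 6.5·31.5 = -152.2500; (r_i+r_j)·cross = 17·-152.2500 = -2588.2500
Σcross = 275.0000 → A = |Σcross|/2 = 137.5000 mm²
Σ(r_i+r_j)·cross = 9127.5000 → first moment M = |Σ|/6 = 1521.2500
R_c = M/A = 1521.2500/137.5000 = 11.0636 mm
θ = 182° = 3.176499 rad
V = θ·R_c·A = 3.176499·11.0636·137.5000 = 4832.249 mm³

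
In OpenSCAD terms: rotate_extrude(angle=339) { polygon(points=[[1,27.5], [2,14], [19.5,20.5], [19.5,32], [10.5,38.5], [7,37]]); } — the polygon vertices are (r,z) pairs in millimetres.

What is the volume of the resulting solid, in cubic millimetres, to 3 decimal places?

Profile (r,z), 6 vertices: (1,27.5) (2,14) (19.5,20.5) (19.5,32) (10.5,38.5) (7,37)
edge 0: (1,27.5)→(2,14)  cross = 1·14 − 2·27.5 = -41.0000; (r_i+r_j)·cross = 3·-41.0000 = -123.0000
edge 1: (2,14)→(19.5,20.5)  cross = 2·20.5 − 19.5·14 = -232.0000; (r_i+r_j)·cross = 21.5·-232.0000 = -4988.0000
edge 2: (19.5,20.5)→(19.5,32)  cross = 19.5·32 − 19.5·20.5 = 224.2500; (r_i+r_j)·cross = 39·224.2500 = 8745.7500
edge 3: (19.5,32)→(10.5,38.5)  cross = 19.5·38.5 − 10.5·32 = 414.7500; (r_i+r_j)·cross = 30·414.7500 = 12442.5000
edge 4: (10.5,38.5)→(7,37)  cross = 10.5·37 − 7·38.5 = 119.0000; (r_i+r_j)·cross = 17.5·119.0000 = 2082.5000
edge 5: (7,37)→(1,27.5)  cross = 7·27.5 − 1·37 = 155.5000; (r_i+r_j)·cross = 8·155.5000 = 1244.0000
Σcross = 640.5000 → A = |Σcross|/2 = 320.2500 mm²
Σ(r_i+r_j)·cross = 19403.7500 → first moment M = |Σ|/6 = 3233.9583
R_c = M/A = 3233.9583/320.2500 = 10.0982 mm
θ = 339° = 5.916666 rad
V = θ·R_c·A = 5.916666·10.0982·320.2500 = 19134.252 mm³

Volume = 19134.252 mm³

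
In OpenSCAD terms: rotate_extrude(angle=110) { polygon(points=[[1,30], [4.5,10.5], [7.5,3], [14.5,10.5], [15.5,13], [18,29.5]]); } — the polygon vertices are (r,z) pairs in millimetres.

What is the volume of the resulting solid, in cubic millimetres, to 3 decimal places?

Volume = 5522.364 mm³

Profile (r,z), 6 vertices: (1,30) (4.5,10.5) (7.5,3) (14.5,10.5) (15.5,13) (18,29.5)
edge 0: (1,30)→(4.5,10.5)  cross = 1·10.5 − 4.5·30 = -124.5000; (r_i+r_j)·cross = 5.5·-124.5000 = -684.7500
edge 1: (4.5,10.5)→(7.5,3)  cross = 4.5·3 − 7.5·10.5 = -65.2500; (r_i+r_j)·cross = 12·-65.2500 = -783.0000
edge 2: (7.5,3)→(14.5,10.5)  cross = 7.5·10.5 − 14.5·3 = 35.2500; (r_i+r_j)·cross = 22·35.2500 = 775.5000
edge 3: (14.5,10.5)→(15.5,13)  cross = 14.5·13 − 15.5·10.5 = 25.7500; (r_i+r_j)·cross = 30·25.7500 = 772.5000
edge 4: (15.5,13)→(18,29.5)  cross = 15.5·29.5 − 18·13 = 223.2500; (r_i+r_j)·cross = 33.5·223.2500 = 7478.8750
edge 5: (18,29.5)→(1,30)  cross = 18·30 − 1·29.5 = 510.5000; (r_i+r_j)·cross = 19·510.5000 = 9699.5000
Σcross = 605.0000 → A = |Σcross|/2 = 302.5000 mm²
Σ(r_i+r_j)·cross = 17258.6250 → first moment M = |Σ|/6 = 2876.4375
R_c = M/A = 2876.4375/302.5000 = 9.5089 mm
θ = 110° = 1.919862 rad
V = θ·R_c·A = 1.919862·9.5089·302.5000 = 5522.364 mm³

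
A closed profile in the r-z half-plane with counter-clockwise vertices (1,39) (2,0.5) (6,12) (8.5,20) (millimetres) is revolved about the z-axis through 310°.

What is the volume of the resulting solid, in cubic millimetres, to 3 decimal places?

Volume = 2845.708 mm³

Profile (r,z), 4 vertices: (1,39) (2,0.5) (6,12) (8.5,20)
edge 0: (1,39)→(2,0.5)  cross = 1·0.5 − 2·39 = -77.5000; (r_i+r_j)·cross = 3·-77.5000 = -232.5000
edge 1: (2,0.5)→(6,12)  cross = 2·12 − 6·0.5 = 21.0000; (r_i+r_j)·cross = 8·21.0000 = 168.0000
edge 2: (6,12)→(8.5,20)  cross = 6·20 − 8.5·12 = 18.0000; (r_i+r_j)·cross = 14.5·18.0000 = 261.0000
edge 3: (8.5,20)→(1,39)  cross = 8.5·39 − 1·20 = 311.5000; (r_i+r_j)·cross = 9.5·311.5000 = 2959.2500
Σcross = 273.0000 → A = |Σcross|/2 = 136.5000 mm²
Σ(r_i+r_j)·cross = 3155.7500 → first moment M = |Σ|/6 = 525.9583
R_c = M/A = 525.9583/136.5000 = 3.8532 mm
θ = 310° = 5.410521 rad
V = θ·R_c·A = 5.410521·3.8532·136.5000 = 2845.708 mm³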